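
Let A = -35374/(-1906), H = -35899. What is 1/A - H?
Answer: 634946566/17687 ≈ 35899.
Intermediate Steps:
A = 17687/953 (A = -35374*(-1/1906) = 17687/953 ≈ 18.559)
1/A - H = 1/(17687/953) - 1*(-35899) = 953/17687 + 35899 = 634946566/17687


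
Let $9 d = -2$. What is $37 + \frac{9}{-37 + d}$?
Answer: $\frac{12314}{335} \approx 36.758$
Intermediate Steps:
$d = - \frac{2}{9}$ ($d = \frac{1}{9} \left(-2\right) = - \frac{2}{9} \approx -0.22222$)
$37 + \frac{9}{-37 + d} = 37 + \frac{9}{-37 - \frac{2}{9}} = 37 + \frac{9}{- \frac{335}{9}} = 37 + 9 \left(- \frac{9}{335}\right) = 37 - \frac{81}{335} = \frac{12314}{335}$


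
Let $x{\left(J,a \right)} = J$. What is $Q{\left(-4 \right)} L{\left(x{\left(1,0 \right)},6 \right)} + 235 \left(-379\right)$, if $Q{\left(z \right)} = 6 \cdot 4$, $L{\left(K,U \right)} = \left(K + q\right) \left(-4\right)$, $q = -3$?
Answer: $-88873$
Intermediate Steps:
$L{\left(K,U \right)} = 12 - 4 K$ ($L{\left(K,U \right)} = \left(K - 3\right) \left(-4\right) = \left(-3 + K\right) \left(-4\right) = 12 - 4 K$)
$Q{\left(z \right)} = 24$
$Q{\left(-4 \right)} L{\left(x{\left(1,0 \right)},6 \right)} + 235 \left(-379\right) = 24 \left(12 - 4\right) + 235 \left(-379\right) = 24 \left(12 - 4\right) - 89065 = 24 \cdot 8 - 89065 = 192 - 89065 = -88873$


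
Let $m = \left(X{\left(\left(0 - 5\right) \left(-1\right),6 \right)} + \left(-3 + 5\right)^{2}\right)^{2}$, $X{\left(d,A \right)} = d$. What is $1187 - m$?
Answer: $1106$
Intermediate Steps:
$m = 81$ ($m = \left(\left(0 - 5\right) \left(-1\right) + \left(-3 + 5\right)^{2}\right)^{2} = \left(\left(-5\right) \left(-1\right) + 2^{2}\right)^{2} = \left(5 + 4\right)^{2} = 9^{2} = 81$)
$1187 - m = 1187 - 81 = 1106$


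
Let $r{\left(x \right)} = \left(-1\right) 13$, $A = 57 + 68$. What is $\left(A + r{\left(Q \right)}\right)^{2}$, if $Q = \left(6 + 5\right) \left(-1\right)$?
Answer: $12544$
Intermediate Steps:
$Q = -11$ ($Q = 11 \left(-1\right) = -11$)
$A = 125$
$r{\left(x \right)} = -13$
$\left(A + r{\left(Q \right)}\right)^{2} = \left(125 - 13\right)^{2} = 112^{2} = 12544$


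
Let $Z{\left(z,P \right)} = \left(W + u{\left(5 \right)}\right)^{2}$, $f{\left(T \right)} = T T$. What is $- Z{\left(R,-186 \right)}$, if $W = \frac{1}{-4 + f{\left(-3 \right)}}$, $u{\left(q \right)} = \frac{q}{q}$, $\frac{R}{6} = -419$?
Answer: $- \frac{36}{25} \approx -1.44$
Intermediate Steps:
$R = -2514$ ($R = 6 \left(-419\right) = -2514$)
$f{\left(T \right)} = T^{2}$
$u{\left(q \right)} = 1$
$W = \frac{1}{5}$ ($W = \frac{1}{-4 + \left(-3\right)^{2}} = \frac{1}{-4 + 9} = \frac{1}{5} \approx 0.2$)
$Z{\left(z,P \right)} = \frac{36}{25}$ ($Z{\left(z,P \right)} = \left(\frac{1}{5} + 1\right)^{2} = \left(\frac{6}{5}\right)^{2} = \frac{36}{25}$)
$- Z{\left(R,-186 \right)} = \left(-1\right) \frac{36}{25} = - \frac{36}{25}$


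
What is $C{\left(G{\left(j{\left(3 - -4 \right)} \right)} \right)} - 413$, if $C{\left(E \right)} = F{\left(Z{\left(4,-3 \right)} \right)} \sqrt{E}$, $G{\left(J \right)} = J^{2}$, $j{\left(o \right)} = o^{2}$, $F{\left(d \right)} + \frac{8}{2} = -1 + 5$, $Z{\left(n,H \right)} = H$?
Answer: $-413$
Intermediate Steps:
$F{\left(d \right)} = 0$ ($F{\left(d \right)} = -4 + \left(-1 + 5\right) = -4 + 4 = 0$)
$C{\left(E \right)} = 0$ ($C{\left(E \right)} = 0 \sqrt{E} = 0$)
$C{\left(G{\left(j{\left(3 - -4 \right)} \right)} \right)} - 413 = 0 - 413 = -413$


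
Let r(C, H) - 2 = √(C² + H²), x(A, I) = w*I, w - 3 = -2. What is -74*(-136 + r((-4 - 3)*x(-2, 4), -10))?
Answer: 9916 - 148*√221 ≈ 7715.8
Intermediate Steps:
w = 1 (w = 3 - 2 = 1)
x(A, I) = I (x(A, I) = 1*I = I)
r(C, H) = 2 + √(C² + H²)
-74*(-136 + r((-4 - 3)*x(-2, 4), -10)) = -74*(-136 + (2 + √(((-4 - 3)*4)² + (-10)²))) = -74*(-136 + (2 + √((-7*4)² + 100))) = -74*(-136 + (2 + √((-28)² + 100))) = -74*(-136 + (2 + √(784 + 100))) = -74*(-136 + (2 + √884)) = -74*(-136 + (2 + 2*√221)) = -74*(-134 + 2*√221) = 9916 - 148*√221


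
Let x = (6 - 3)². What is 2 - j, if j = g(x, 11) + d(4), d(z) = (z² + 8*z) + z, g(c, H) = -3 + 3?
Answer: -50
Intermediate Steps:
x = 9 (x = 3² = 9)
g(c, H) = 0
d(z) = z² + 9*z
j = 52 (j = 0 + 4*(9 + 4) = 0 + 4*13 = 0 + 52 = 52)
2 - j = 2 - 1*52 = 2 - 52 = -50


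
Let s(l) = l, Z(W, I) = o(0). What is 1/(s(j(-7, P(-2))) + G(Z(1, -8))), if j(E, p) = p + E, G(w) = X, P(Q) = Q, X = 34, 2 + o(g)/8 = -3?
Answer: 1/25 ≈ 0.040000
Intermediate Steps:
o(g) = -40 (o(g) = -16 + 8*(-3) = -16 - 24 = -40)
Z(W, I) = -40
G(w) = 34
j(E, p) = E + p
1/(s(j(-7, P(-2))) + G(Z(1, -8))) = 1/((-7 - 2) + 34) = 1/(-9 + 34) = 1/25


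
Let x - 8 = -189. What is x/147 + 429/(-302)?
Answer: -117725/44394 ≈ -2.6518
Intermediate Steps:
x = -181 (x = 8 - 189 = -181)
x/147 + 429/(-302) = -181/147 + 429/(-302) = -181*1/147 + 429*(-1/302) = -181/147 - 429/302 = -117725/44394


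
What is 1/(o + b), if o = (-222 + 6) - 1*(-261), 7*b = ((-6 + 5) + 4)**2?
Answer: 7/324 ≈ 0.021605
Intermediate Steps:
b = 9/7 (b = ((-6 + 5) + 4)**2/7 = (-1 + 4)**2/7 = (1/7)*3**2 = (1/7)*9 = 9/7 ≈ 1.2857)
o = 45 (o = -216 + 261 = 45)
1/(o + b) = 1/(45 + 9/7) = 1/(324/7) = 7/324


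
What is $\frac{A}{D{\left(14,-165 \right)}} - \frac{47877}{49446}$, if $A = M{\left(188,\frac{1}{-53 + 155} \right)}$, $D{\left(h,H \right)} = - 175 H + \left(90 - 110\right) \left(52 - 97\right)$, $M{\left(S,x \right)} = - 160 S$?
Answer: $- \frac{64730519}{32716770} \approx -1.9785$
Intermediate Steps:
$D{\left(h,H \right)} = 900 - 175 H$ ($D{\left(h,H \right)} = - 175 H - -900 = - 175 H + 900 = 900 - 175 H$)
$A = -30080$ ($A = \left(-160\right) 188 = -30080$)
$\frac{A}{D{\left(14,-165 \right)}} - \frac{47877}{49446} = - \frac{30080}{900 - -28875} - \frac{47877}{49446} = - \frac{30080}{900 + 28875} - \frac{15959}{16482} = - \frac{30080}{29775} - \frac{15959}{16482} = \left(-30080\right) \frac{1}{29775} - \frac{15959}{16482} = - \frac{6016}{5955} - \frac{15959}{16482} = - \frac{64730519}{32716770}$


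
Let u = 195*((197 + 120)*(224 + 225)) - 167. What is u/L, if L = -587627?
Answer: -27754768/587627 ≈ -47.232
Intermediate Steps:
u = 27754768 (u = 195*(317*449) - 167 = 195*142333 - 167 = 27754935 - 167 = 27754768)
u/L = 27754768/(-587627) = 27754768*(-1/587627) = -27754768/587627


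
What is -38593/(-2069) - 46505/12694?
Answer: 393680697/26263886 ≈ 14.989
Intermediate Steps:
-38593/(-2069) - 46505/12694 = -38593*(-1/2069) - 46505*1/12694 = 38593/2069 - 46505/12694 = 393680697/26263886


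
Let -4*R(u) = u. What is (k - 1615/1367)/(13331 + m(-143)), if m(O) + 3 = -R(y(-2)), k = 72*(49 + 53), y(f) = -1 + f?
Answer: 40150532/72873403 ≈ 0.55096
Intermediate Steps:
k = 7344 (k = 72*102 = 7344)
R(u) = -u/4
m(O) = -15/4 (m(O) = -3 - (-1)*(-1 - 2)/4 = -3 - (-1)*(-3)/4 = -3 - 1*3/4 = -3 - 3/4 = -15/4)
(k - 1615/1367)/(13331 + m(-143)) = (7344 - 1615/1367)/(13331 - 15/4) = (7344 - 1615*1/1367)/(53309/4) = (7344 - 1615/1367)*(4/53309) = (10037633/1367)*(4/53309) = 40150532/72873403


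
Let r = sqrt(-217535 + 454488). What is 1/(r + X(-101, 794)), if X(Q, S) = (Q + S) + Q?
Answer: 592/113511 - sqrt(236953)/113511 ≈ 0.00092697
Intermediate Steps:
X(Q, S) = S + 2*Q
r = sqrt(236953) ≈ 486.78
1/(r + X(-101, 794)) = 1/(sqrt(236953) + (794 + 2*(-101))) = 1/(sqrt(236953) + (794 - 202)) = 1/(sqrt(236953) + 592) = 1/(592 + sqrt(236953))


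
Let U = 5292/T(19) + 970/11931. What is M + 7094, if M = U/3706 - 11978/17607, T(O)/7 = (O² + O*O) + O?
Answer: 781213772894819/110133727639 ≈ 7093.3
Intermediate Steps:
T(O) = 7*O + 14*O² (T(O) = 7*((O² + O*O) + O) = 7*((O² + O²) + O) = 7*(2*O² + O) = 7*(O + 2*O²) = 7*O + 14*O²)
U = 33466/30381 (U = 5292/((7*19*(1 + 2*19))) + 970/11931 = 5292/((7*19*(1 + 38))) + 970*(1/11931) = 5292/((7*19*39)) + 10/123 = 5292/5187 + 10/123 = 5292*(1/5187) + 10/123 = 252/247 + 10/123 = 33466/30381 ≈ 1.1015)
M = -74890976247/110133727639 (M = (33466/30381)/3706 - 11978/17607 = (33466/30381)*(1/3706) - 11978*1/17607 = 16733/56295993 - 11978/17607 = -74890976247/110133727639 ≈ -0.68000)
M + 7094 = -74890976247/110133727639 + 7094 = 781213772894819/110133727639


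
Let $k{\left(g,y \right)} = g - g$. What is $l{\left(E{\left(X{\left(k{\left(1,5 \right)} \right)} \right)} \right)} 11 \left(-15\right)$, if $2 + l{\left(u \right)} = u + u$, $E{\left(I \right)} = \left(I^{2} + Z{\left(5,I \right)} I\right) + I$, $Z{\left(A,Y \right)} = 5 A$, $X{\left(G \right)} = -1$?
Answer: $8580$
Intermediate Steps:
$k{\left(g,y \right)} = 0$
$E{\left(I \right)} = I^{2} + 26 I$ ($E{\left(I \right)} = \left(I^{2} + 5 \cdot 5 I\right) + I = \left(I^{2} + 25 I\right) + I = I^{2} + 26 I$)
$l{\left(u \right)} = -2 + 2 u$ ($l{\left(u \right)} = -2 + \left(u + u\right) = -2 + 2 u$)
$l{\left(E{\left(X{\left(k{\left(1,5 \right)} \right)} \right)} \right)} 11 \left(-15\right) = \left(-2 + 2 \left(- (26 - 1)\right)\right) 11 \left(-15\right) = \left(-2 + 2 \left(\left(-1\right) 25\right)\right) \left(-165\right) = \left(-2 + 2 \left(-25\right)\right) \left(-165\right) = \left(-2 - 50\right) \left(-165\right) = \left(-52\right) \left(-165\right) = 8580$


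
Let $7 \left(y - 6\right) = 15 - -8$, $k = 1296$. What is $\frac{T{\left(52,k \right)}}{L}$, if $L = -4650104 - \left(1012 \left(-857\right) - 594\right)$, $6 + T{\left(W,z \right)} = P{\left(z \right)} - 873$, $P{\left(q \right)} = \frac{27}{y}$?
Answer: $\frac{9491}{40974115} \approx 0.00023163$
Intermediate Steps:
$y = \frac{65}{7}$ ($y = 6 + \frac{15 - -8}{7} = 6 + \frac{15 + 8}{7} = 6 + \frac{1}{7} \cdot 23 = 6 + \frac{23}{7} = \frac{65}{7} \approx 9.2857$)
$P{\left(q \right)} = \frac{189}{65}$ ($P{\left(q \right)} = \frac{27}{\frac{65}{7}} = 27 \cdot \frac{7}{65} = \frac{189}{65}$)
$T{\left(W,z \right)} = - \frac{56946}{65}$ ($T{\left(W,z \right)} = -6 + \left(\frac{189}{65} - 873\right) = -6 - \frac{56556}{65} = - \frac{56946}{65}$)
$L = -3782226$ ($L = -4650104 - \left(-867284 - 594\right) = -4650104 - -867878 = -4650104 + 867878 = -3782226$)
$\frac{T{\left(52,k \right)}}{L} = - \frac{56946}{65 \left(-3782226\right)} = \left(- \frac{56946}{65}\right) \left(- \frac{1}{3782226}\right) = \frac{9491}{40974115}$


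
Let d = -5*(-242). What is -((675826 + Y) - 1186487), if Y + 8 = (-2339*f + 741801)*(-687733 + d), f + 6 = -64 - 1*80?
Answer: 750130553142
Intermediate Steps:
f = -150 (f = -6 + (-64 - 1*80) = -6 + (-64 - 80) = -6 - 144 = -150)
d = 1210
Y = -750130042481 (Y = -8 + (-2339*(-150) + 741801)*(-687733 + 1210) = -8 + (350850 + 741801)*(-686523) = -8 + 1092651*(-686523) = -8 - 750130042473 = -750130042481)
-((675826 + Y) - 1186487) = -((675826 - 750130042481) - 1186487) = -(-750129366655 - 1186487) = -1*(-750130553142) = 750130553142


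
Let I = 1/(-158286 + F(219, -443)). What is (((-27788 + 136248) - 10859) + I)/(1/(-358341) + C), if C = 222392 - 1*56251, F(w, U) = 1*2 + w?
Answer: 345514678057239/588151290764075 ≈ 0.58746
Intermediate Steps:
F(w, U) = 2 + w
C = 166141 (C = 222392 - 56251 = 166141)
I = -1/158065 (I = 1/(-158286 + (2 + 219)) = 1/(-158286 + 221) = 1/(-158065) = -1/158065 ≈ -6.3265e-6)
(((-27788 + 136248) - 10859) + I)/(1/(-358341) + C) = (((-27788 + 136248) - 10859) - 1/158065)/(1/(-358341) + 166141) = ((108460 - 10859) - 1/158065)/(-1/358341 + 166141) = (97601 - 1/158065)/(59535132080/358341) = (15427302064/158065)*(358341/59535132080) = 345514678057239/588151290764075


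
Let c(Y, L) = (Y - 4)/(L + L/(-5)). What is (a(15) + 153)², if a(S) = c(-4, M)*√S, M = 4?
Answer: 94011/4 - 765*√15 ≈ 20540.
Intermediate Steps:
c(Y, L) = 5*(-4 + Y)/(4*L) (c(Y, L) = (-4 + Y)/(L + L*(-⅕)) = (-4 + Y)/(L - L/5) = (-4 + Y)/((4*L/5)) = (-4 + Y)*(5/(4*L)) = 5*(-4 + Y)/(4*L))
a(S) = -5*√S/2 (a(S) = ((5/4)*(-4 - 4)/4)*√S = ((5/4)*(¼)*(-8))*√S = -5*√S/2)
(a(15) + 153)² = (-5*√15/2 + 153)² = (153 - 5*√15/2)²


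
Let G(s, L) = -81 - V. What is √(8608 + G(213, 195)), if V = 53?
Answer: √8474 ≈ 92.054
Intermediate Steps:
G(s, L) = -134 (G(s, L) = -81 - 1*53 = -81 - 53 = -134)
√(8608 + G(213, 195)) = √(8608 - 134) = √8474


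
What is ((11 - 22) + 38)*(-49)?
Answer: -1323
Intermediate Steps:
((11 - 22) + 38)*(-49) = (-11 + 38)*(-49) = 27*(-49) = -1323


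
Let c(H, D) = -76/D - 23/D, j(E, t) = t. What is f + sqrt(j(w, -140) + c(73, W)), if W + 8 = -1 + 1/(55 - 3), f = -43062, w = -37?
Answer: -43062 + 2*I*sqrt(7032086)/467 ≈ -43062.0 + 11.357*I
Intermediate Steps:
W = -467/52 (W = -8 + (-1 + 1/(55 - 3)) = -8 + (-1 + 1/52) = -8 - 51/52 = -467/52 ≈ -8.9808)
c(H, D) = -99/D
f + sqrt(j(w, -140) + c(73, W)) = -43062 + sqrt(-140 - 99/(-467/52)) = -43062 + sqrt(-140 - 99*(-52/467)) = -43062 + sqrt(-140 + 5148/467) = -43062 + sqrt(-60232/467) = -43062 + 2*I*sqrt(7032086)/467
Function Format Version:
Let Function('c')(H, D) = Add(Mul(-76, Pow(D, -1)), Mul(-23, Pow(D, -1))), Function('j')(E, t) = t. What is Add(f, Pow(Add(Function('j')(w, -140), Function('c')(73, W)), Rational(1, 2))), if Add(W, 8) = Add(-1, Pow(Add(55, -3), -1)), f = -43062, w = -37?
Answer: Add(-43062, Mul(Rational(2, 467), I, Pow(7032086, Rational(1, 2)))) ≈ Add(-43062., Mul(11.357, I))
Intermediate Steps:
W = Rational(-467, 52) (W = Add(-8, Add(-1, Pow(Add(55, -3), -1))) = Add(-8, Add(-1, Pow(52, -1))) = Add(-8, Add(-1, Rational(1, 52))) = Add(-8, Rational(-51, 52)) = Rational(-467, 52) ≈ -8.9808)
Function('c')(H, D) = Mul(-99, Pow(D, -1))
Add(f, Pow(Add(Function('j')(w, -140), Function('c')(73, W)), Rational(1, 2))) = Add(-43062, Pow(Add(-140, Mul(-99, Pow(Rational(-467, 52), -1))), Rational(1, 2))) = Add(-43062, Pow(Add(-140, Mul(-99, Rational(-52, 467))), Rational(1, 2))) = Add(-43062, Pow(Add(-140, Rational(5148, 467)), Rational(1, 2))) = Add(-43062, Pow(Rational(-60232, 467), Rational(1, 2))) = Add(-43062, Mul(Rational(2, 467), I, Pow(7032086, Rational(1, 2))))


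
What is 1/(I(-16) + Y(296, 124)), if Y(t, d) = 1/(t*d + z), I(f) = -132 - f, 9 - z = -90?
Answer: -36803/4269147 ≈ -0.0086207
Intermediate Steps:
z = 99 (z = 9 - 1*(-90) = 9 + 90 = 99)
Y(t, d) = 1/(99 + d*t) (Y(t, d) = 1/(t*d + 99) = 1/(d*t + 99) = 1/(99 + d*t))
1/(I(-16) + Y(296, 124)) = 1/((-132 - 1*(-16)) + 1/(99 + 124*296)) = 1/((-132 + 16) + 1/(99 + 36704)) = 1/(-116 + 1/36803) = 1/(-4269147/36803) = -36803/4269147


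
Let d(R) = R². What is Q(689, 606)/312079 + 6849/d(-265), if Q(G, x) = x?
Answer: 2179985421/21915747775 ≈ 0.099471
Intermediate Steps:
Q(689, 606)/312079 + 6849/d(-265) = 606/312079 + 6849/((-265)²) = 606*(1/312079) + 6849/70225 = 606/312079 + 6849*(1/70225) = 606/312079 + 6849/70225 = 2179985421/21915747775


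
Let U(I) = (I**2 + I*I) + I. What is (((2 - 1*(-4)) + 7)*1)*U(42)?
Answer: 46410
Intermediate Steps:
U(I) = I + 2*I**2 (U(I) = (I**2 + I**2) + I = 2*I**2 + I = I + 2*I**2)
(((2 - 1*(-4)) + 7)*1)*U(42) = (((2 - 1*(-4)) + 7)*1)*(42*(1 + 2*42)) = (((2 + 4) + 7)*1)*(42*(1 + 84)) = ((6 + 7)*1)*(42*85) = (13*1)*3570 = 13*3570 = 46410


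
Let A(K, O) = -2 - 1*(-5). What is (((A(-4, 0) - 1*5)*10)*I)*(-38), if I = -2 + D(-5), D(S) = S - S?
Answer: -1520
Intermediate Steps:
D(S) = 0
A(K, O) = 3 (A(K, O) = -2 + 5 = 3)
I = -2 (I = -2 + 0 = -2)
(((A(-4, 0) - 1*5)*10)*I)*(-38) = (((3 - 1*5)*10)*(-2))*(-38) = (((3 - 5)*10)*(-2))*(-38) = (-2*10*(-2))*(-38) = -20*(-2)*(-38) = 40*(-38) = -1520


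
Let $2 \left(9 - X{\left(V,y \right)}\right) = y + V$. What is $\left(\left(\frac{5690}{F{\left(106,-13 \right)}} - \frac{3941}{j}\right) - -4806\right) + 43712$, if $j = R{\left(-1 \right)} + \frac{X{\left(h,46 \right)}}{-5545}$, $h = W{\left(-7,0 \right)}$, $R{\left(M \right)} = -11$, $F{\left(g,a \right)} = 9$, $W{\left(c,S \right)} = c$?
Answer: $\frac{54346582298}{1097721} \approx 49509.0$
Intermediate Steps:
$h = -7$
$X{\left(V,y \right)} = 9 - \frac{V}{2} - \frac{y}{2}$ ($X{\left(V,y \right)} = 9 - \frac{y + V}{2} = 9 - \frac{V + y}{2} = 9 - \left(\frac{V}{2} + \frac{y}{2}\right) = 9 - \frac{V}{2} - \frac{y}{2}$)
$j = - \frac{121969}{11090}$ ($j = -11 + \frac{9 - - \frac{7}{2} - 23}{-5545} = -11 + \left(9 + \frac{7}{2} - 23\right) \left(- \frac{1}{5545}\right) = -11 - - \frac{21}{11090} = -11 + \frac{21}{11090} = - \frac{121969}{11090} \approx -10.998$)
$\left(\left(\frac{5690}{F{\left(106,-13 \right)}} - \frac{3941}{j}\right) - -4806\right) + 43712 = \left(\left(\frac{5690}{9} - \frac{3941}{- \frac{121969}{11090}}\right) - -4806\right) + 43712 = \left(\left(5690 \cdot \frac{1}{9} - - \frac{43705690}{121969}\right) + 4806\right) + 43712 = \left(\left(\frac{5690}{9} + \frac{43705690}{121969}\right) + 4806\right) + 43712 = \left(\frac{1087354820}{1097721} + 4806\right) + 43712 = \frac{6363001946}{1097721} + 43712 = \frac{54346582298}{1097721}$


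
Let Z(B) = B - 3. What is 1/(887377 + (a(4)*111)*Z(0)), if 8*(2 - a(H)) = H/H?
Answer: 8/7094021 ≈ 1.1277e-6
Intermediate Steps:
a(H) = 15/8 (a(H) = 2 - H/(8*H) = 2 - ⅛*1 = 2 - ⅛ = 15/8)
Z(B) = -3 + B
1/(887377 + (a(4)*111)*Z(0)) = 1/(887377 + ((15/8)*111)*(-3 + 0)) = 1/(887377 + (1665/8)*(-3)) = 1/(887377 - 4995/8) = 1/(7094021/8) = 8/7094021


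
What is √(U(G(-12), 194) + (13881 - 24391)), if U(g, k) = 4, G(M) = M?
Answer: I*√10506 ≈ 102.5*I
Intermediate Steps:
√(U(G(-12), 194) + (13881 - 24391)) = √(4 + (13881 - 24391)) = √(4 - 10510) = √(-10506) = I*√10506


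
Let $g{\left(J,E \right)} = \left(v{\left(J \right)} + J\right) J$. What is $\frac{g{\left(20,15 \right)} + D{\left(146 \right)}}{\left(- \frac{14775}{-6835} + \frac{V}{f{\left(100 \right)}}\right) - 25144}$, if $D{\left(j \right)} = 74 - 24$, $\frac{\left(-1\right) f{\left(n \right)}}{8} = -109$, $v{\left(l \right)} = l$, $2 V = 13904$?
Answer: $- \frac{63326275}{1872510707} \approx -0.033819$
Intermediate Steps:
$V = 6952$ ($V = \frac{1}{2} \cdot 13904 = 6952$)
$g{\left(J,E \right)} = 2 J^{2}$ ($g{\left(J,E \right)} = \left(J + J\right) J = 2 J J = 2 J^{2}$)
$f{\left(n \right)} = 872$ ($f{\left(n \right)} = \left(-8\right) \left(-109\right) = 872$)
$D{\left(j \right)} = 50$
$\frac{g{\left(20,15 \right)} + D{\left(146 \right)}}{\left(- \frac{14775}{-6835} + \frac{V}{f{\left(100 \right)}}\right) - 25144} = \frac{2 \cdot 20^{2} + 50}{\left(- \frac{14775}{-6835} + \frac{6952}{872}\right) - 25144} = \frac{2 \cdot 400 + 50}{\left(\left(-14775\right) \left(- \frac{1}{6835}\right) + 6952 \cdot \frac{1}{872}\right) - 25144} = \frac{800 + 50}{\left(\frac{2955}{1367} + \frac{869}{109}\right) - 25144} = \frac{850}{\frac{1510018}{149003} - 25144} = \frac{850}{- \frac{3745021414}{149003}} = 850 \left(- \frac{149003}{3745021414}\right) = - \frac{63326275}{1872510707}$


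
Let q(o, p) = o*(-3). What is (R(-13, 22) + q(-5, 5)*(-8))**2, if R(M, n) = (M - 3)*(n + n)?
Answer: 678976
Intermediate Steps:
q(o, p) = -3*o
R(M, n) = 2*n*(-3 + M) (R(M, n) = (-3 + M)*(2*n) = 2*n*(-3 + M))
(R(-13, 22) + q(-5, 5)*(-8))**2 = (2*22*(-3 - 13) - 3*(-5)*(-8))**2 = (2*22*(-16) + 15*(-8))**2 = (-704 - 120)**2 = (-824)**2 = 678976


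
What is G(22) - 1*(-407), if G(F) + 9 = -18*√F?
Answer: 398 - 18*√22 ≈ 313.57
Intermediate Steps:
G(F) = -9 - 18*√F
G(22) - 1*(-407) = (-9 - 18*√22) - 1*(-407) = (-9 - 18*√22) + 407 = 398 - 18*√22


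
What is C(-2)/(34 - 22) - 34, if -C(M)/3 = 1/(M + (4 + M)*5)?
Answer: -1089/32 ≈ -34.031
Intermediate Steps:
C(M) = -3/(20 + 6*M) (C(M) = -3/(M + (4 + M)*5) = -3/(M + (20 + 5*M)) = -3/(20 + 6*M))
C(-2)/(34 - 22) - 34 = (-3/(20 + 6*(-2)))/(34 - 22) - 34 = -3/(20 - 12)/12 - 34 = -3/8*(1/12) - 34 = -3*1/8*(1/12) - 34 = -3/8*1/12 - 34 = -1/32 - 34 = -1089/32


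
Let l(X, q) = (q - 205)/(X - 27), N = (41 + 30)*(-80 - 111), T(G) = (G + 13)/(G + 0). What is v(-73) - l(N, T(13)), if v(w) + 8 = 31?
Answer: 312321/13588 ≈ 22.985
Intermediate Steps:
T(G) = (13 + G)/G
v(w) = 23 (v(w) = -8 + 31 = 23)
N = -13561 (N = 71*(-191) = -13561)
l(X, q) = (-205 + q)/(-27 + X)
v(-73) - l(N, T(13)) = 23 - (-205 + (13 + 13)/13)/(-27 - 13561) = 23 - (-205 + (1/13)*26)/(-13588) = 23 - (-1)*(-205 + 2)/13588 = 23 - (-1)*(-203)/13588 = 23 - 1*203/13588 = 23 - 203/13588 = 312321/13588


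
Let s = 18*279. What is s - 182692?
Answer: -177670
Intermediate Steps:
s = 5022
s - 182692 = 5022 - 182692 = -177670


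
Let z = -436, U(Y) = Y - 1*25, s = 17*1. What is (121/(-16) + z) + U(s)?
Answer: -7225/16 ≈ -451.56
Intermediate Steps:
s = 17
U(Y) = -25 + Y (U(Y) = Y - 25 = -25 + Y)
(121/(-16) + z) + U(s) = (121/(-16) - 436) + (-25 + 17) = (121*(-1/16) - 436) - 8 = (-121/16 - 436) - 8 = -7097/16 - 8 = -7225/16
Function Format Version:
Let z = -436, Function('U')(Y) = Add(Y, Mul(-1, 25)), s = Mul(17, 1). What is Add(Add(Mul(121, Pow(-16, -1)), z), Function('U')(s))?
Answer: Rational(-7225, 16) ≈ -451.56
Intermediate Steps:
s = 17
Function('U')(Y) = Add(-25, Y) (Function('U')(Y) = Add(Y, -25) = Add(-25, Y))
Add(Add(Mul(121, Pow(-16, -1)), z), Function('U')(s)) = Add(Add(Mul(121, Pow(-16, -1)), -436), Add(-25, 17)) = Add(Add(Mul(121, Rational(-1, 16)), -436), -8) = Add(Add(Rational(-121, 16), -436), -8) = Add(Rational(-7097, 16), -8) = Rational(-7225, 16)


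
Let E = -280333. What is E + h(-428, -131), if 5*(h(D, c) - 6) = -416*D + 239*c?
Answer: -1254896/5 ≈ -2.5098e+5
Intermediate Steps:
h(D, c) = 6 - 416*D/5 + 239*c/5 (h(D, c) = 6 + (-416*D + 239*c)/5 = 6 + (-416*D/5 + 239*c/5) = 6 - 416*D/5 + 239*c/5)
E + h(-428, -131) = -280333 + (6 - 416/5*(-428) + (239/5)*(-131)) = -280333 + (6 + 178048/5 - 31309/5) = -280333 + 146769/5 = -1254896/5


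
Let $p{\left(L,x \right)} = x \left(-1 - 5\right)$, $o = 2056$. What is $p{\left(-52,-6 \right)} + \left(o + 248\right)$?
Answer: $2340$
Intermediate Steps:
$p{\left(L,x \right)} = - 6 x$ ($p{\left(L,x \right)} = x \left(-6\right) = - 6 x$)
$p{\left(-52,-6 \right)} + \left(o + 248\right) = \left(-6\right) \left(-6\right) + \left(2056 + 248\right) = 36 + 2304 = 2340$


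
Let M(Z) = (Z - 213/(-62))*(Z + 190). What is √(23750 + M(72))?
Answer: √41817047/31 ≈ 208.60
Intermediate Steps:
M(Z) = (190 + Z)*(213/62 + Z) (M(Z) = (Z - 213*(-1/62))*(190 + Z) = (Z + 213/62)*(190 + Z) = (213/62 + Z)*(190 + Z) = (190 + Z)*(213/62 + Z))
√(23750 + M(72)) = √(23750 + (20235/31 + 72² + (11993/62)*72)) = √(23750 + (20235/31 + 5184 + 431748/31)) = √(23750 + 612687/31) = √(1348937/31) = √41817047/31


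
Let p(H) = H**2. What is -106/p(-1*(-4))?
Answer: -53/8 ≈ -6.6250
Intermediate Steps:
-106/p(-1*(-4)) = -106/((-1*(-4))**2) = -106/(4**2) = -106/16 = -106*1/16 = -53/8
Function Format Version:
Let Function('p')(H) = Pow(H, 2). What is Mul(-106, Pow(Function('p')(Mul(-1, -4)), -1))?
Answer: Rational(-53, 8) ≈ -6.6250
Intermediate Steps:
Mul(-106, Pow(Function('p')(Mul(-1, -4)), -1)) = Mul(-106, Pow(Pow(Mul(-1, -4), 2), -1)) = Mul(-106, Pow(Pow(4, 2), -1)) = Mul(-106, Pow(16, -1)) = Mul(-106, Rational(1, 16)) = Rational(-53, 8)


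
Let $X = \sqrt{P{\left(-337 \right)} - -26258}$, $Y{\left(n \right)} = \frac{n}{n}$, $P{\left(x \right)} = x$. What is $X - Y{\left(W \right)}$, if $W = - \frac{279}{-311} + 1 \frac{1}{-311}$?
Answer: $160$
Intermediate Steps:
$W = \frac{278}{311}$ ($W = \left(-279\right) \left(- \frac{1}{311}\right) + 1 \left(- \frac{1}{311}\right) = \frac{279}{311} - \frac{1}{311} = \frac{278}{311} \approx 0.89389$)
$Y{\left(n \right)} = 1$
$X = 161$ ($X = \sqrt{-337 - -26258} = \sqrt{-337 + 26258} = \sqrt{25921} = 161$)
$X - Y{\left(W \right)} = 161 - 1 = 160$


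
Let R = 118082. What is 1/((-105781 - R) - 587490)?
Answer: -1/811353 ≈ -1.2325e-6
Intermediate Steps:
1/((-105781 - R) - 587490) = 1/((-105781 - 1*118082) - 587490) = 1/((-105781 - 118082) - 587490) = 1/(-223863 - 587490) = 1/(-811353) = -1/811353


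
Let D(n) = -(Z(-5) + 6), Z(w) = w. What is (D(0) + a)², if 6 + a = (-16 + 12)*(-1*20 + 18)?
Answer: 1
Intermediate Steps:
a = 2 (a = -6 + (-16 + 12)*(-1*20 + 18) = -6 - 4*(-20 + 18) = -6 - 4*(-2) = -6 + 8 = 2)
D(n) = -1 (D(n) = -(-5 + 6) = -1*1 = -1)
(D(0) + a)² = (-1 + 2)² = 1² = 1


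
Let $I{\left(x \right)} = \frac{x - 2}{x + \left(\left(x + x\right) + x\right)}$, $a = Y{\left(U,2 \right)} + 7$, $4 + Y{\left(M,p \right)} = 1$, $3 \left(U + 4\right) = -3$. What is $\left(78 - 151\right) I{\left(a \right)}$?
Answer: $- \frac{73}{8} \approx -9.125$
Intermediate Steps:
$U = -5$ ($U = -4 + \frac{1}{3} \left(-3\right) = -4 - 1 = -5$)
$Y{\left(M,p \right)} = -3$ ($Y{\left(M,p \right)} = -4 + 1 = -3$)
$a = 4$ ($a = -3 + 7 = 4$)
$I{\left(x \right)} = \frac{-2 + x}{4 x}$ ($I{\left(x \right)} = \frac{-2 + x}{x + \left(2 x + x\right)} = \frac{-2 + x}{x + 3 x} = \frac{-2 + x}{4 x}$)
$\left(78 - 151\right) I{\left(a \right)} = \left(78 - 151\right) \frac{-2 + 4}{4 \cdot 4} = - 73 \cdot \frac{1}{4} \cdot \frac{1}{4} \cdot 2 = \left(-73\right) \frac{1}{8} = - \frac{73}{8}$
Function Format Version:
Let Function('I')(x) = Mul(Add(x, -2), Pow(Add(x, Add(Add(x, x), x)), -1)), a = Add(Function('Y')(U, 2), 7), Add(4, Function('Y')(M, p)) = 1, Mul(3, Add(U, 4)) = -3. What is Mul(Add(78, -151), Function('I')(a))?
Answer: Rational(-73, 8) ≈ -9.1250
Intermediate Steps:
U = -5 (U = Add(-4, Mul(Rational(1, 3), -3)) = Add(-4, -1) = -5)
Function('Y')(M, p) = -3 (Function('Y')(M, p) = Add(-4, 1) = -3)
a = 4 (a = Add(-3, 7) = 4)
Function('I')(x) = Mul(Rational(1, 4), Pow(x, -1), Add(-2, x)) (Function('I')(x) = Mul(Add(-2, x), Pow(Add(x, Add(Mul(2, x), x)), -1)) = Mul(Add(-2, x), Pow(Add(x, Mul(3, x)), -1)) = Mul(Add(-2, x), Pow(Mul(4, x), -1)) = Mul(Add(-2, x), Mul(Rational(1, 4), Pow(x, -1))) = Mul(Rational(1, 4), Pow(x, -1), Add(-2, x)))
Mul(Add(78, -151), Function('I')(a)) = Mul(Add(78, -151), Mul(Rational(1, 4), Pow(4, -1), Add(-2, 4))) = Mul(-73, Mul(Rational(1, 4), Rational(1, 4), 2)) = Mul(-73, Rational(1, 8)) = Rational(-73, 8)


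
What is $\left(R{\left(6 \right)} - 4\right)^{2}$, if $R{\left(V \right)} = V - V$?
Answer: $16$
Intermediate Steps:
$R{\left(V \right)} = 0$
$\left(R{\left(6 \right)} - 4\right)^{2} = \left(0 - 4\right)^{2} = \left(-4\right)^{2} = 16$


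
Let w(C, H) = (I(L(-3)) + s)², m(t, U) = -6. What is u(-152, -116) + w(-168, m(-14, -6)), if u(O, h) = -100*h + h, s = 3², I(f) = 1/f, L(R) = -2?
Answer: 46225/4 ≈ 11556.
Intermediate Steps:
I(f) = 1/f
s = 9
u(O, h) = -99*h
w(C, H) = 289/4 (w(C, H) = (1/(-2) + 9)² = (-½ + 9)² = (17/2)² = 289/4)
u(-152, -116) + w(-168, m(-14, -6)) = -99*(-116) + 289/4 = 11484 + 289/4 = 46225/4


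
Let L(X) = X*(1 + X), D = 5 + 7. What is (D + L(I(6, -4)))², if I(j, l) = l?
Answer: 576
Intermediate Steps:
D = 12
(D + L(I(6, -4)))² = (12 - 4*(1 - 4))² = (12 - 4*(-3))² = (12 + 12)² = 24² = 576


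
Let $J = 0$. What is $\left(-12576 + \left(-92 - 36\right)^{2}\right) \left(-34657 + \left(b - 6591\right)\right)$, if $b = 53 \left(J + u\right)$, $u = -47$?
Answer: $-166558112$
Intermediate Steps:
$b = -2491$ ($b = 53 \left(0 - 47\right) = 53 \left(-47\right) = -2491$)
$\left(-12576 + \left(-92 - 36\right)^{2}\right) \left(-34657 + \left(b - 6591\right)\right) = \left(-12576 + \left(-92 - 36\right)^{2}\right) \left(-34657 - 9082\right) = \left(-12576 + \left(-128\right)^{2}\right) \left(-34657 - 9082\right) = \left(-12576 + 16384\right) \left(-34657 - 9082\right) = 3808 \left(-43739\right) = -166558112$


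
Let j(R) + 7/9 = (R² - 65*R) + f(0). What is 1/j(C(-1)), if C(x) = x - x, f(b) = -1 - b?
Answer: -9/16 ≈ -0.56250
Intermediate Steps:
C(x) = 0
j(R) = -16/9 + R² - 65*R (j(R) = -7/9 + ((R² - 65*R) + (-1 - 1*0)) = -7/9 + ((R² - 65*R) + (-1 + 0)) = -7/9 + ((R² - 65*R) - 1) = -7/9 + (-1 + R² - 65*R) = -16/9 + R² - 65*R)
1/j(C(-1)) = 1/(-16/9 + 0² - 65*0) = 1/(-16/9 + 0 + 0) = 1/(-16/9) = -9/16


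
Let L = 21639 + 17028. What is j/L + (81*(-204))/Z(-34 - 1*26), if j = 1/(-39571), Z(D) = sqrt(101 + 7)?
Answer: -1/1530091857 - 918*sqrt(3) ≈ -1590.0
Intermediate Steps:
L = 38667
Z(D) = 6*sqrt(3) (Z(D) = sqrt(108) = 6*sqrt(3))
j = -1/39571 ≈ -2.5271e-5
j/L + (81*(-204))/Z(-34 - 1*26) = -1/39571/38667 + (81*(-204))/((6*sqrt(3))) = -1/39571*1/38667 - 918*sqrt(3) = -1/1530091857 - 918*sqrt(3)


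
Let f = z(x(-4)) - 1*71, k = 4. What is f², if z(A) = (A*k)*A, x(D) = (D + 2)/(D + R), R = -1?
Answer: 3094081/625 ≈ 4950.5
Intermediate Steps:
x(D) = (2 + D)/(-1 + D) (x(D) = (D + 2)/(D - 1) = (2 + D)/(-1 + D))
z(A) = 4*A² (z(A) = (A*4)*A = (4*A)*A = 4*A²)
f = -1759/25 (f = 4*((2 - 4)/(-1 - 4))² - 1*71 = 4*(-2/(-5))² - 71 = 4*(-⅕*(-2))² - 71 = 4*(⅖)² - 71 = 4*(4/25) - 71 = 16/25 - 71 = -1759/25 ≈ -70.360)
f² = (-1759/25)² = 3094081/625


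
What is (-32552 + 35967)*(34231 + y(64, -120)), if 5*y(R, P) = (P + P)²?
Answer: 156239665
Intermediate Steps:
y(R, P) = 4*P²/5 (y(R, P) = (P + P)²/5 = (2*P)²/5 = (4*P²)/5 = 4*P²/5)
(-32552 + 35967)*(34231 + y(64, -120)) = (-32552 + 35967)*(34231 + (⅘)*(-120)²) = 3415*(34231 + (⅘)*14400) = 3415*(34231 + 11520) = 3415*45751 = 156239665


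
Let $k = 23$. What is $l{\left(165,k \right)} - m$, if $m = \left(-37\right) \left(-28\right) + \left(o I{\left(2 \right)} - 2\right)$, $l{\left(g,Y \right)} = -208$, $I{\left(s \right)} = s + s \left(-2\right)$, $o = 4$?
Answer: $-1234$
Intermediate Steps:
$I{\left(s \right)} = - s$ ($I{\left(s \right)} = s - 2 s = - s$)
$m = 1026$ ($m = \left(-37\right) \left(-28\right) + \left(4 \left(\left(-1\right) 2\right) - 2\right) = 1036 + \left(4 \left(-2\right) - 2\right) = 1036 - 10 = 1026$)
$l{\left(165,k \right)} - m = -208 - 1026 = -1234$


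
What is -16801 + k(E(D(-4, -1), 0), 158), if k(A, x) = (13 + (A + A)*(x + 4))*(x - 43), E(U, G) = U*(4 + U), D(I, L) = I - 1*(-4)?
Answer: -15306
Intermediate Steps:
D(I, L) = 4 + I (D(I, L) = I + 4 = 4 + I)
k(A, x) = (-43 + x)*(13 + 2*A*(4 + x)) (k(A, x) = (13 + (2*A)*(4 + x))*(-43 + x) = (13 + 2*A*(4 + x))*(-43 + x) = (-43 + x)*(13 + 2*A*(4 + x)))
-16801 + k(E(D(-4, -1), 0), 158) = -16801 + (-559 - 344*(4 - 4)*(4 + (4 - 4)) + 13*158 - 78*(4 - 4)*(4 + (4 - 4))*158 + 2*((4 - 4)*(4 + (4 - 4)))*158²) = -16801 + (-559 - 0*(4 + 0) + 2054 - 78*0*(4 + 0)*158 + 2*(0*(4 + 0))*24964) = -16801 + (-559 - 0*4 + 2054 - 78*0*4*158 + 2*(0*4)*24964) = -16801 + (-559 - 344*0 + 2054 - 78*0*158 + 2*0*24964) = -16801 + (-559 + 0 + 2054 + 0 + 0) = -16801 + 1495 = -15306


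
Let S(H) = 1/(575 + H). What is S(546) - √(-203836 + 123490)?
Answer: 1/1121 - I*√80346 ≈ 0.00089206 - 283.45*I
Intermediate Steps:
S(546) - √(-203836 + 123490) = 1/(575 + 546) - √(-203836 + 123490) = 1/1121 - √(-80346) = 1/1121 - I*√80346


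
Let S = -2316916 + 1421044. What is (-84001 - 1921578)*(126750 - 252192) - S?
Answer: 251584736790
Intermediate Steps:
S = -895872
(-84001 - 1921578)*(126750 - 252192) - S = (-84001 - 1921578)*(126750 - 252192) - 1*(-895872) = -2005579*(-125442) + 895872 = 251583840918 + 895872 = 251584736790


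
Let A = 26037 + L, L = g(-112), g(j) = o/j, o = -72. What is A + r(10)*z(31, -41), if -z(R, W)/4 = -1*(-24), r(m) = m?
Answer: 351087/14 ≈ 25078.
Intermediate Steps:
g(j) = -72/j
L = 9/14 (L = -72/(-112) = -72*(-1/112) = 9/14 ≈ 0.64286)
z(R, W) = -96 (z(R, W) = -(-4)*(-24) = -4*24 = -96)
A = 364527/14 (A = 26037 + 9/14 = 364527/14 ≈ 26038.)
A + r(10)*z(31, -41) = 364527/14 + 10*(-96) = 364527/14 - 960 = 351087/14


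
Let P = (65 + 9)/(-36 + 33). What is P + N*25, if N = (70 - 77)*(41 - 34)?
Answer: -3749/3 ≈ -1249.7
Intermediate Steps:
P = -74/3 (P = 74/(-3) = 74*(-⅓) = -74/3 ≈ -24.667)
N = -49 (N = -7*7 = -49)
P + N*25 = -74/3 - 49*25 = -74/3 - 1225 = -3749/3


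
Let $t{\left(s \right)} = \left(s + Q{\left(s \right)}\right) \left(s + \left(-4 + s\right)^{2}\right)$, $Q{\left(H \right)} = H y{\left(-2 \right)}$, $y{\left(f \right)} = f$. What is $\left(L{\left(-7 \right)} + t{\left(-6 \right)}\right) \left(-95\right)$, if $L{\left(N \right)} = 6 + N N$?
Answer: $-58805$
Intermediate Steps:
$L{\left(N \right)} = 6 + N^{2}$
$Q{\left(H \right)} = - 2 H$ ($Q{\left(H \right)} = H \left(-2\right) = - 2 H$)
$t{\left(s \right)} = - s \left(s + \left(-4 + s\right)^{2}\right)$ ($t{\left(s \right)} = \left(s - 2 s\right) \left(s + \left(-4 + s\right)^{2}\right) = - s \left(s + \left(-4 + s\right)^{2}\right)$)
$\left(L{\left(-7 \right)} + t{\left(-6 \right)}\right) \left(-95\right) = \left(\left(6 + \left(-7\right)^{2}\right) - 6 \left(\left(-1\right) \left(-6\right) - \left(-4 - 6\right)^{2}\right)\right) \left(-95\right) = \left(\left(6 + 49\right) - 6 \left(6 - \left(-10\right)^{2}\right)\right) \left(-95\right) = \left(55 - 6 \left(6 - 100\right)\right) \left(-95\right) = \left(55 - -564\right) \left(-95\right) = \left(55 + 564\right) \left(-95\right) = 619 \left(-95\right) = -58805$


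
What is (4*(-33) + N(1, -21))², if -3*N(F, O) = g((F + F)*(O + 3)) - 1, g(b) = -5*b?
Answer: 330625/9 ≈ 36736.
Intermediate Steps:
N(F, O) = ⅓ + 10*F*(3 + O)/3 (N(F, O) = -(-5*(F + F)*(O + 3) - 1)/3 = -(-5*2*F*(3 + O) - 1)/3 = -(-10*F*(3 + O) - 1)/3 = -(-1 - 10*F*(3 + O))/3 = ⅓ + 10*F*(3 + O)/3)
(4*(-33) + N(1, -21))² = (4*(-33) + (⅓ + (10/3)*1*(3 - 21)))² = (-132 + (⅓ + (10/3)*1*(-18)))² = (-132 + (⅓ - 60))² = (-132 - 179/3)² = (-575/3)² = 330625/9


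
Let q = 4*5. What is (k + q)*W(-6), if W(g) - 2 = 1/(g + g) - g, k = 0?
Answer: 475/3 ≈ 158.33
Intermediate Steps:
W(g) = 2 + 1/(2*g) - g (W(g) = 2 + (1/(g + g) - g) = 2 + (1/(2*g) - g) = 2 + 1/(2*g) - g)
q = 20
(k + q)*W(-6) = (0 + 20)*(2 + (½)/(-6) - 1*(-6)) = 20*(2 + (½)*(-⅙) + 6) = 20*(2 - 1/12 + 6) = 20*(95/12) = 475/3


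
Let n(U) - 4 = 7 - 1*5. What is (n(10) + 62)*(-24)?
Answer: -1632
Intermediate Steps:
n(U) = 6 (n(U) = 4 + (7 - 1*5) = 4 + (7 - 5) = 4 + 2 = 6)
(n(10) + 62)*(-24) = (6 + 62)*(-24) = 68*(-24) = -1632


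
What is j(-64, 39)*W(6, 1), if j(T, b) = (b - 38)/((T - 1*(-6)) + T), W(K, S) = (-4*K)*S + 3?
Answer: 21/122 ≈ 0.17213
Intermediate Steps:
W(K, S) = 3 - 4*K*S (W(K, S) = -4*K*S + 3 = 3 - 4*K*S)
j(T, b) = (-38 + b)/(6 + 2*T) (j(T, b) = (-38 + b)/((T + 6) + T) = (-38 + b)/((6 + T) + T) = (-38 + b)/(6 + 2*T))
j(-64, 39)*W(6, 1) = ((-38 + 39)/(2*(3 - 64)))*(3 - 4*6*1) = ((1/2)*1/(-61))*(3 - 24) = ((1/2)*(-1/61)*1)*(-21) = -1/122*(-21) = 21/122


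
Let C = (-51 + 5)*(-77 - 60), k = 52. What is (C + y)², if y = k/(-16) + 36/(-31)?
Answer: 609806371801/15376 ≈ 3.9660e+7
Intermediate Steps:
y = -547/124 (y = 52/(-16) + 36/(-31) = 52*(-1/16) + 36*(-1/31) = -13/4 - 36/31 = -547/124 ≈ -4.4113)
C = 6302 (C = -46*(-137) = 6302)
(C + y)² = (6302 - 547/124)² = (780901/124)² = 609806371801/15376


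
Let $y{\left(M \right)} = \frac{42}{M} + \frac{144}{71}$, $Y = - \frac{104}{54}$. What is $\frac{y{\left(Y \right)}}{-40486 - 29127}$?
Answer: $\frac{36513}{128505598} \approx 0.00028414$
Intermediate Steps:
$Y = - \frac{52}{27}$ ($Y = \left(-104\right) \frac{1}{54} = - \frac{52}{27} \approx -1.9259$)
$y{\left(M \right)} = \frac{144}{71} + \frac{42}{M}$ ($y{\left(M \right)} = \frac{42}{M} + 144 \cdot \frac{1}{71} = \frac{42}{M} + \frac{144}{71} = \frac{144}{71} + \frac{42}{M}$)
$\frac{y{\left(Y \right)}}{-40486 - 29127} = \frac{\frac{144}{71} + \frac{42}{- \frac{52}{27}}}{-40486 - 29127} = \frac{\frac{144}{71} + 42 \left(- \frac{27}{52}\right)}{-40486 - 29127} = \frac{\frac{144}{71} - \frac{567}{26}}{-69613} = \left(- \frac{36513}{1846}\right) \left(- \frac{1}{69613}\right) = \frac{36513}{128505598}$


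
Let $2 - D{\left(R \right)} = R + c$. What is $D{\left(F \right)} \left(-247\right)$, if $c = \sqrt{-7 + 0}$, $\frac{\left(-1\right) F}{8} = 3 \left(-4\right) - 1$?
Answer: $25194 + 247 i \sqrt{7} \approx 25194.0 + 653.5 i$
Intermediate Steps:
$F = 104$ ($F = - 8 \left(3 \left(-4\right) - 1\right) = - 8 \left(-12 - 1\right) = \left(-8\right) \left(-13\right) = 104$)
$c = i \sqrt{7}$ ($c = \sqrt{-7} = i \sqrt{7} \approx 2.6458 i$)
$D{\left(R \right)} = 2 - R - i \sqrt{7}$ ($D{\left(R \right)} = 2 - \left(R + i \sqrt{7}\right) = 2 - R - i \sqrt{7}$)
$D{\left(F \right)} \left(-247\right) = \left(2 - 104 - i \sqrt{7}\right) \left(-247\right) = \left(-102 - i \sqrt{7}\right) \left(-247\right) = 25194 + 247 i \sqrt{7}$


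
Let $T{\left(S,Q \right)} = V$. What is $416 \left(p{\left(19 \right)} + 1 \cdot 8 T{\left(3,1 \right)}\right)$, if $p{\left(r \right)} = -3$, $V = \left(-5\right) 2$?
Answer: $-34528$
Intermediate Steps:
$V = -10$
$T{\left(S,Q \right)} = -10$
$416 \left(p{\left(19 \right)} + 1 \cdot 8 T{\left(3,1 \right)}\right) = 416 \left(-3 + 1 \cdot 8 \left(-10\right)\right) = 416 \left(-3 + 8 \left(-10\right)\right) = 416 \left(-3 - 80\right) = 416 \left(-83\right) = -34528$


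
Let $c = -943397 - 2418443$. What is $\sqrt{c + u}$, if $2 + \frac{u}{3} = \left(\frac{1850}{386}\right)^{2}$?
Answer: $\frac{i \sqrt{125222834779}}{193} \approx 1833.5 i$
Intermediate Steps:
$c = -3361840$
$u = \frac{2343381}{37249}$ ($u = -6 + 3 \left(\frac{1850}{386}\right)^{2} = -6 + 3 \left(1850 \cdot \frac{1}{386}\right)^{2} = -6 + 3 \left(\frac{925}{193}\right)^{2} = -6 + 3 \cdot \frac{855625}{37249} = -6 + \frac{2566875}{37249} = \frac{2343381}{37249} \approx 62.911$)
$\sqrt{c + u} = \sqrt{-3361840 + \frac{2343381}{37249}} = \sqrt{- \frac{125222834779}{37249}} = \frac{i \sqrt{125222834779}}{193}$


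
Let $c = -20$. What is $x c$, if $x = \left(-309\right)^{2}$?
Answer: $-1909620$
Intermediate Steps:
$x = 95481$
$x c = 95481 \left(-20\right) = -1909620$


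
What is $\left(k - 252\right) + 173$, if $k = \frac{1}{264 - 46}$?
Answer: $- \frac{17221}{218} \approx -78.995$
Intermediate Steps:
$k = \frac{1}{218} \approx 0.0045872$
$\left(k - 252\right) + 173 = \left(\frac{1}{218} - 252\right) + 173 = - \frac{54935}{218} + 173 = - \frac{17221}{218}$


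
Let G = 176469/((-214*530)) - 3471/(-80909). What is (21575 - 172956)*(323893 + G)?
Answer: -449942875676676984859/9176698780 ≈ -4.9031e+10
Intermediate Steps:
G = -13884249501/9176698780 (G = 176469/(-113420) - 3471*(-1/80909) = 176469*(-1/113420) + 3471/80909 = -176469/113420 + 3471/80909 = -13884249501/9176698780 ≈ -1.5130)
(21575 - 172956)*(323893 + G) = (21575 - 172956)*(323893 - 13884249501/9176698780) = -151381*2972254613701039/9176698780 = -449942875676676984859/9176698780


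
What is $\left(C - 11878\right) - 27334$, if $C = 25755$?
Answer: $-13457$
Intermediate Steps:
$\left(C - 11878\right) - 27334 = \left(25755 - 11878\right) - 27334 = 13877 - 27334 = -13457$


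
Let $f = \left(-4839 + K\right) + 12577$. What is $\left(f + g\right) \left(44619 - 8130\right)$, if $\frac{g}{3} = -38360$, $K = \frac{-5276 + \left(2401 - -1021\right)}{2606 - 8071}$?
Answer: $- \frac{21405256580064}{5465} \approx -3.9168 \cdot 10^{9}$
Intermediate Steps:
$K = \frac{1854}{5465}$ ($K = \frac{-5276 + \left(2401 + 1021\right)}{-5465} = \left(-5276 + 3422\right) \left(- \frac{1}{5465}\right) = \left(-1854\right) \left(- \frac{1}{5465}\right) = \frac{1854}{5465} \approx 0.33925$)
$g = -115080$ ($g = 3 \left(-38360\right) = -115080$)
$f = \frac{42290024}{5465}$ ($f = \left(-4839 + \frac{1854}{5465}\right) + 12577 = - \frac{26443281}{5465} + 12577 = \frac{42290024}{5465} \approx 7738.3$)
$\left(f + g\right) \left(44619 - 8130\right) = \left(\frac{42290024}{5465} - 115080\right) \left(44619 - 8130\right) = \left(- \frac{586622176}{5465}\right) 36489 = - \frac{21405256580064}{5465}$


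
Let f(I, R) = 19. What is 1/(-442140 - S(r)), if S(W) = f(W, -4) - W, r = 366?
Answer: -1/441793 ≈ -2.2635e-6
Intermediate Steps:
S(W) = 19 - W
1/(-442140 - S(r)) = 1/(-442140 - (19 - 1*366)) = 1/(-442140 - (19 - 366)) = 1/(-442140 - 1*(-347)) = 1/(-442140 + 347) = 1/(-441793) = -1/441793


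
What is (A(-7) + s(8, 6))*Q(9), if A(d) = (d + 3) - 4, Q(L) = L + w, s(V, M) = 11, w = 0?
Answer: 27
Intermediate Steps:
Q(L) = L (Q(L) = L + 0 = L)
A(d) = -1 + d (A(d) = (3 + d) - 4 = -1 + d)
(A(-7) + s(8, 6))*Q(9) = ((-1 - 7) + 11)*9 = (-8 + 11)*9 = 3*9 = 27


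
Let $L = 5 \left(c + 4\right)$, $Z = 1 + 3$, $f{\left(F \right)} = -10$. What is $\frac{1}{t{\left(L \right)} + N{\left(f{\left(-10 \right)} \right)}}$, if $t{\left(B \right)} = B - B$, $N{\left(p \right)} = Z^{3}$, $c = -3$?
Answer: $\frac{1}{64} \approx 0.015625$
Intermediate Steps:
$Z = 4$
$N{\left(p \right)} = 64$ ($N{\left(p \right)} = 4^{3} = 64$)
$L = 5$ ($L = 5 \left(-3 + 4\right) = 5 \cdot 1 = 5$)
$t{\left(B \right)} = 0$
$\frac{1}{t{\left(L \right)} + N{\left(f{\left(-10 \right)} \right)}} = \frac{1}{0 + 64} = \frac{1}{64}$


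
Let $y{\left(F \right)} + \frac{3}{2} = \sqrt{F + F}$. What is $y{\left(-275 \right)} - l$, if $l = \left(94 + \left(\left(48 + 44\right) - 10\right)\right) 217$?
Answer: $- \frac{76387}{2} + 5 i \sqrt{22} \approx -38194.0 + 23.452 i$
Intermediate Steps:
$y{\left(F \right)} = - \frac{3}{2} + \sqrt{2} \sqrt{F}$ ($y{\left(F \right)} = - \frac{3}{2} + \sqrt{F + F} = - \frac{3}{2} + \sqrt{2 F} = - \frac{3}{2} + \sqrt{2} \sqrt{F}$)
$l = 38192$ ($l = \left(94 + \left(92 - 10\right)\right) 217 = \left(94 + 82\right) 217 = 176 \cdot 217 = 38192$)
$y{\left(-275 \right)} - l = \left(- \frac{3}{2} + \sqrt{2} \sqrt{-275}\right) - 38192 = \left(- \frac{3}{2} + \sqrt{2} \cdot 5 i \sqrt{11}\right) - 38192 = \left(- \frac{3}{2} + 5 i \sqrt{22}\right) - 38192 = - \frac{76387}{2} + 5 i \sqrt{22}$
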